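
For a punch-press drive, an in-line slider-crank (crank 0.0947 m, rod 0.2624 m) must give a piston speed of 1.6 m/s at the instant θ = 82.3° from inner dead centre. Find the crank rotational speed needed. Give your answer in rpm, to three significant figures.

For an in-line slider-crank, |v_piston| = rω|sinθ|·[1 + r cosθ/√(L² − r² sin²θ)].
With r = 0.0947 m, L = 0.2624 m, θ = 82.3°: the bracketed kinematic factor |dx/dθ| = 0.098705 m.
ω = v/|dx/dθ| = 1.6/0.098705 = 16.21 rad/s.
N = 60ω/(2π) = 154.79 rpm.

155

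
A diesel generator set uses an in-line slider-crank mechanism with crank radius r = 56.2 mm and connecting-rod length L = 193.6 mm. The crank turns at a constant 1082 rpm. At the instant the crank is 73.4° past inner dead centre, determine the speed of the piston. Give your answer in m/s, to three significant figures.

ω = 2π·1082/60 = 113.3 rad/s
For an in-line slider-crank, x = r cosθ + √(L² − r² sin²θ), so v = −rω sinθ·[1 + r cosθ/√(L² − r² sin²θ)].
With r = 0.0562 m, L = 0.1936 m, θ = 73.4°: √(L² − r² sin²θ) = 0.18596 m.
v = −0.0562·113.3·0.95832·[1 + 0.0562·0.28569/0.18596] = -6.6293 m/s.
|v| = 6.6293 m/s.

6.63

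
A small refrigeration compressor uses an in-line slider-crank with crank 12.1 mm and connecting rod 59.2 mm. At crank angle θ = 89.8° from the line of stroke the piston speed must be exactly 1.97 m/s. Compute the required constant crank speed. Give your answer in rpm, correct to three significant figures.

1550

For an in-line slider-crank, |v_piston| = rω|sinθ|·[1 + r cosθ/√(L² − r² sin²θ)].
With r = 0.0121 m, L = 0.0592 m, θ = 89.8°: the bracketed kinematic factor |dx/dθ| = 0.012109 m.
ω = v/|dx/dθ| = 1.97/0.012109 = 162.69 rad/s.
N = 60ω/(2π) = 1553.6 rpm.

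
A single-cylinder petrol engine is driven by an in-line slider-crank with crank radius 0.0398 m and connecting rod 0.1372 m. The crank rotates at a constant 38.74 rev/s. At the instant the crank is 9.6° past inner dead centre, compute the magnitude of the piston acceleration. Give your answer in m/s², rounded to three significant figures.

2970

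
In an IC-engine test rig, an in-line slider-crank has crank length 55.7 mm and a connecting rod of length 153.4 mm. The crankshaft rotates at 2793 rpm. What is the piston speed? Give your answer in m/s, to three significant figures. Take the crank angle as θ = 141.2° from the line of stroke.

ω = 2π·2793/60 = 292.5 rad/s
For an in-line slider-crank, x = r cosθ + √(L² − r² sin²θ), so v = −rω sinθ·[1 + r cosθ/√(L² − r² sin²θ)].
With r = 0.0557 m, L = 0.1534 m, θ = 141.2°: √(L² − r² sin²θ) = 0.14938 m.
v = −0.0557·292.5·0.62660·[1 + 0.0557·-0.77934/0.14938] = -7.2417 m/s.
|v| = 7.2417 m/s.

7.24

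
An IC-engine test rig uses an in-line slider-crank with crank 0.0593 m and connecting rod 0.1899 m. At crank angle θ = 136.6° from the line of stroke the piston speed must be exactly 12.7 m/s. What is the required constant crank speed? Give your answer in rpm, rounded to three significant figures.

3880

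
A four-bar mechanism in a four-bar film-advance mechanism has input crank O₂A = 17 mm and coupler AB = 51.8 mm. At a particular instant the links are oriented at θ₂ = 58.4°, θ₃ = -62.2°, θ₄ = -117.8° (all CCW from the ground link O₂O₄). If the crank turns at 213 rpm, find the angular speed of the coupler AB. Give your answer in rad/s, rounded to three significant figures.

ω₂ = 22.31 rad/s (from 213 rpm).
Differentiating the loop-closure r₂e^{iθ₂}+r₃e^{iθ₃}=r₁+r₄e^{iθ₄} gives r₂ω₂e^{iθ₂}+r₃ω₃e^{iθ₃}=r₄ω₄e^{iθ₄}.
Eliminating the other unknown: ω₃ = r₂ω₂ sin(θ₄−θ₂) / [r₃ sin(θ₃−θ₄)].
Numerator sine = -0.06627; denominator sine = +0.82511.
Result = 0.017·22.31·(-0.06627) / (0.0518·(+0.82511)) = -0.58797 rad/s; magnitude 0.58797 rad/s.

0.588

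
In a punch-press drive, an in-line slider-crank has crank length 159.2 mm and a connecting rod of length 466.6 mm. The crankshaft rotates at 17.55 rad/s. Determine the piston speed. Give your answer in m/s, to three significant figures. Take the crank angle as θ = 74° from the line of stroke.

2.95

ω = 17.55 rad/s
For an in-line slider-crank, x = r cosθ + √(L² − r² sin²θ), so v = −rω sinθ·[1 + r cosθ/√(L² − r² sin²θ)].
With r = 0.1592 m, L = 0.4666 m, θ = 74°: √(L² − r² sin²θ) = 0.44079 m.
v = −0.1592·17.55·0.96126·[1 + 0.1592·0.27564/0.44079] = -2.9531 m/s.
|v| = 2.9531 m/s.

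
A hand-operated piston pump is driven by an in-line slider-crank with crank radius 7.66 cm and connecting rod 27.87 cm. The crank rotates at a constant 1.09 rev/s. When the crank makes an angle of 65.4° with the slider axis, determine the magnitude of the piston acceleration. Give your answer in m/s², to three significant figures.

ω = 2π·1.09 = 6.849 rad/s
x(θ) = r cosθ + √(L² − r² sin²θ); with ω constant, a = ω²·d²x/dθ².
d²x/dθ² = −r cosθ − r²(cos2θ)/√u − r⁴ sin²2θ/(4u^{3/2}),  u = L² − r² sin²θ = 0.0728229 m².
Substituting r = 0.0766 m, L = 0.2787 m, θ = 65.4°: d²x/dθ² = -0.017931 m.
a = ω²·d²x/dθ² = (6.849)²·(-0.017931) = -0.84102 m/s²;  |a| = 0.84102 m/s².

0.841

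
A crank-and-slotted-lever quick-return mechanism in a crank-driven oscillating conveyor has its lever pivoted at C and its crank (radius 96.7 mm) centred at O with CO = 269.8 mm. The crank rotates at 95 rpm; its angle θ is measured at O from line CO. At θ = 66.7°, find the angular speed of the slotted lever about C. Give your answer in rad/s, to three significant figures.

ω = 9.948 rad/s (from 95 rpm).
Crank pin A relative to C: A = (d + r cosθ, r sinθ); lever angle φ = atan2(r sinθ, d + r cosθ).
Differentiating tanφ: φ̇ = rω(d cosθ + r)/(d² + r² + 2dr cosθ).
d² + r² + 2dr cosθ = |CA|² = 0.102782 m²;  d cosθ + r = +0.20342 m.
|ω_lever| = |0.0967·9.948·+0.20342| / 0.102782 = 1.9039 rad/s.

1.90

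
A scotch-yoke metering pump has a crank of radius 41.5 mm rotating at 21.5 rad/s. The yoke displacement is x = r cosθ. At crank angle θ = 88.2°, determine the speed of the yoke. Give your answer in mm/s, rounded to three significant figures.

ω = 21.5 rad/s
x = r cosθ ⇒ ẋ = −rω sinθ.
|v| = rω|sinθ| = 0.0415·21.5·|sin 88.2°| = 0.89181 m/s = 891.81 mm/s.

892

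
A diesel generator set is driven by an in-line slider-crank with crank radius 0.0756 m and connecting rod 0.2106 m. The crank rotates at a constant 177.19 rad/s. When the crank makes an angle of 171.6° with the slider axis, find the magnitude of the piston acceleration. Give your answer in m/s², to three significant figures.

1530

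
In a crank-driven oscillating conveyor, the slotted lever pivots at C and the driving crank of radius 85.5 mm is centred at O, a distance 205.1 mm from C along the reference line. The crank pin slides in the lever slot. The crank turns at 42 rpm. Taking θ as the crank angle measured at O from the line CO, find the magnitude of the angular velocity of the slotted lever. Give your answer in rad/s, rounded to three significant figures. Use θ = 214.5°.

1.53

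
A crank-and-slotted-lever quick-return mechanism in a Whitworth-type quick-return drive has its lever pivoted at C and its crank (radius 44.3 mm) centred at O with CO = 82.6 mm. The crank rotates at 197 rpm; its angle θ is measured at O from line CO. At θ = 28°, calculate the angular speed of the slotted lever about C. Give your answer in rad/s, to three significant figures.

ω = 20.63 rad/s (from 197 rpm).
Crank pin A relative to C: A = (d + r cosθ, r sinθ); lever angle φ = atan2(r sinθ, d + r cosθ).
Differentiating tanφ: φ̇ = rω(d cosθ + r)/(d² + r² + 2dr cosθ).
d² + r² + 2dr cosθ = |CA|² = 0.015247 m²;  d cosθ + r = +0.11723 m.
|ω_lever| = |0.0443·20.63·+0.11723| / 0.015247 = 7.0268 rad/s.

7.03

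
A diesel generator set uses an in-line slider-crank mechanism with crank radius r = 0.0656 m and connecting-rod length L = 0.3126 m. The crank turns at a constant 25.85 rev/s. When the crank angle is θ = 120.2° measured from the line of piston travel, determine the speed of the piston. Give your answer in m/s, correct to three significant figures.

8.22

ω = 2π·25.9 = 162.4 rad/s
For an in-line slider-crank, x = r cosθ + √(L² − r² sin²θ), so v = −rω sinθ·[1 + r cosθ/√(L² − r² sin²θ)].
With r = 0.0656 m, L = 0.3126 m, θ = 120.2°: √(L² − r² sin²θ) = 0.30742 m.
v = −0.0656·162.4·0.86427·[1 + 0.0656·-0.50302/0.30742] = -8.2202 m/s.
|v| = 8.2202 m/s.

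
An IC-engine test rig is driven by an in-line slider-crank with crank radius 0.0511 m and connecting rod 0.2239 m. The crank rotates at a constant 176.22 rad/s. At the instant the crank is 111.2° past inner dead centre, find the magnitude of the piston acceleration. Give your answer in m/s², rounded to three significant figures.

ω = 176.2 rad/s
x(θ) = r cosθ + √(L² − r² sin²θ); with ω constant, a = ω²·d²x/dθ².
d²x/dθ² = −r cosθ − r²(cos2θ)/√u − r⁴ sin²2θ/(4u^{3/2}),  u = L² − r² sin²θ = 0.0478615 m².
Substituting r = 0.0511 m, L = 0.2239 m, θ = 111.2°: d²x/dθ² = +0.027219 m.
a = ω²·d²x/dθ² = (176.2)²·(+0.027219) = +845.24 m/s²;  |a| = 845.24 m/s².

845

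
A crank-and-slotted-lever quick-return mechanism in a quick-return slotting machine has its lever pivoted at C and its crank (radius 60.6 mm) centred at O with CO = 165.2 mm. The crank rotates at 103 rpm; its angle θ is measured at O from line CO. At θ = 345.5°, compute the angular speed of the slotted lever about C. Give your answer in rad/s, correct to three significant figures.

2.86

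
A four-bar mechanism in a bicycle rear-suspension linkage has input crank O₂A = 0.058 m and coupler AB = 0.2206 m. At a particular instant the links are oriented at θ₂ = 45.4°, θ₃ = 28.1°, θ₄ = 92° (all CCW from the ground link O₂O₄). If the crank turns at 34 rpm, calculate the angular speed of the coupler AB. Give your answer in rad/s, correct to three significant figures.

0.757

ω₂ = 3.56 rad/s (from 34 rpm).
Differentiating the loop-closure r₂e^{iθ₂}+r₃e^{iθ₃}=r₁+r₄e^{iθ₄} gives r₂ω₂e^{iθ₂}+r₃ω₃e^{iθ₃}=r₄ω₄e^{iθ₄}.
Eliminating the other unknown: ω₃ = r₂ω₂ sin(θ₄−θ₂) / [r₃ sin(θ₃−θ₄)].
Numerator sine = +0.72657; denominator sine = -0.89803.
Result = 0.058·3.56·(+0.72657) / (0.2206·(-0.89803)) = -0.75739 rad/s; magnitude 0.75739 rad/s.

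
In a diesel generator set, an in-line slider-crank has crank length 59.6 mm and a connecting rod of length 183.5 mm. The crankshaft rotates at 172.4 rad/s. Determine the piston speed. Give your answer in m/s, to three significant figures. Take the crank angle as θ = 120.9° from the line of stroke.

ω = 172.4 rad/s
For an in-line slider-crank, x = r cosθ + √(L² − r² sin²θ), so v = −rω sinθ·[1 + r cosθ/√(L² − r² sin²θ)].
With r = 0.0596 m, L = 0.1835 m, θ = 120.9°: √(L² − r² sin²θ) = 0.17623 m.
v = −0.0596·172.4·0.85806·[1 + 0.0596·-0.51354/0.17623] = -7.2854 m/s.
|v| = 7.2854 m/s.

7.29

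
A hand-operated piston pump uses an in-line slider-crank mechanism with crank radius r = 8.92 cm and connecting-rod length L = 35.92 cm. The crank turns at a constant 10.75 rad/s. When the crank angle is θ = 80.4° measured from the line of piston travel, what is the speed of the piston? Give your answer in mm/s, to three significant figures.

986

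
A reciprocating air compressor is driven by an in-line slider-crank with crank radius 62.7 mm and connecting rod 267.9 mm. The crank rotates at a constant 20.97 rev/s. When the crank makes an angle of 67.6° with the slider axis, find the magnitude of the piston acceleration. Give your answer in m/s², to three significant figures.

232

ω = 2π·21 = 131.8 rad/s
x(θ) = r cosθ + √(L² − r² sin²θ); with ω constant, a = ω²·d²x/dθ².
d²x/dθ² = −r cosθ − r²(cos2θ)/√u − r⁴ sin²2θ/(4u^{3/2}),  u = L² − r² sin²θ = 0.06841 m².
Substituting r = 0.0627 m, L = 0.2679 m, θ = 67.6°: d²x/dθ² = -0.013335 m.
a = ω²·d²x/dθ² = (131.8)²·(-0.013335) = -231.5 m/s²;  |a| = 231.5 m/s².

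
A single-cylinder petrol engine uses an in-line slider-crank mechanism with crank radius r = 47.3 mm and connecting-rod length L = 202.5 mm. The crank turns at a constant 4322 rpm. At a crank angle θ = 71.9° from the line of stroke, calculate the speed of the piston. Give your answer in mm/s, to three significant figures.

21900

ω = 2π·4322/60 = 452.6 rad/s
For an in-line slider-crank, x = r cosθ + √(L² − r² sin²θ), so v = −rω sinθ·[1 + r cosθ/√(L² − r² sin²θ)].
With r = 0.0473 m, L = 0.2025 m, θ = 71.9°: √(L² − r² sin²θ) = 0.19745 m.
v = −0.0473·452.6·0.95052·[1 + 0.0473·0.31068/0.19745] = -21.863 m/s.
|v| = 21.863 m/s = 21863 mm/s.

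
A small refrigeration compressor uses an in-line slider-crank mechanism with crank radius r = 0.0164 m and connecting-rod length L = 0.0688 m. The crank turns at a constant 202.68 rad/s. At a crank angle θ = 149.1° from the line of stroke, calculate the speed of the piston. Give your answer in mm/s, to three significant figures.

1360

ω = 202.7 rad/s
For an in-line slider-crank, x = r cosθ + √(L² − r² sin²θ), so v = −rω sinθ·[1 + r cosθ/√(L² − r² sin²θ)].
With r = 0.0164 m, L = 0.0688 m, θ = 149.1°: √(L² − r² sin²θ) = 0.068283 m.
v = −0.0164·202.7·0.51354·[1 + 0.0164·-0.85806/0.068283] = -1.3552 m/s.
|v| = 1.3552 m/s = 1355.2 mm/s.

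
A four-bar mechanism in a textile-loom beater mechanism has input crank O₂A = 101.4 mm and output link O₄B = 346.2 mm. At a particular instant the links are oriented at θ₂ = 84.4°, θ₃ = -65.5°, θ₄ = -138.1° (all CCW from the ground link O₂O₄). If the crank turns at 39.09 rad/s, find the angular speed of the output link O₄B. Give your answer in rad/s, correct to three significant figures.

6.02

ω₂ = 39.09 rad/s
Differentiating the loop-closure r₂e^{iθ₂}+r₃e^{iθ₃}=r₁+r₄e^{iθ₄} gives r₂ω₂e^{iθ₂}+r₃ω₃e^{iθ₃}=r₄ω₄e^{iθ₄}.
Eliminating the other unknown: ω₄ = r₂ω₂ sin(θ₂−θ₃) / [r₄ sin(θ₄−θ₃)].
Numerator sine = +0.50151; denominator sine = -0.95424.
Result = 0.1014·39.09·(+0.50151) / (0.3462·(-0.95424)) = -6.0173 rad/s; magnitude 6.0173 rad/s.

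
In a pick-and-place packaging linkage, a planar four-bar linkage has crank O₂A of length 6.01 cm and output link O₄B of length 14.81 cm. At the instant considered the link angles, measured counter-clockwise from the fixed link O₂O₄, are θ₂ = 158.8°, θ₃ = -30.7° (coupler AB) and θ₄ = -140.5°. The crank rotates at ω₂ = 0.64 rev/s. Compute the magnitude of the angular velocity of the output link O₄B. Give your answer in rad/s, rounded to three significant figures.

0.286

ω₂ = 4.021 rad/s (from 0.64 rev/s).
Differentiating the loop-closure r₂e^{iθ₂}+r₃e^{iθ₃}=r₁+r₄e^{iθ₄} gives r₂ω₂e^{iθ₂}+r₃ω₃e^{iθ₃}=r₄ω₄e^{iθ₄}.
Eliminating the other unknown: ω₄ = r₂ω₂ sin(θ₂−θ₃) / [r₄ sin(θ₄−θ₃)].
Numerator sine = -0.16505; denominator sine = -0.94088.
Result = 0.0601·4.021·(-0.16505) / (0.1481·(-0.94088)) = +0.28626 rad/s; magnitude 0.28626 rad/s.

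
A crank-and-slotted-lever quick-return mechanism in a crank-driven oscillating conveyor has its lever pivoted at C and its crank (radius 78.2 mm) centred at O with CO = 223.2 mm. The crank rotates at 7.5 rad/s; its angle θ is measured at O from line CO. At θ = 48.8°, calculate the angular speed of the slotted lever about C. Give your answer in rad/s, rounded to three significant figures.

ω = 7.5 rad/s
Crank pin A relative to C: A = (d + r cosθ, r sinθ); lever angle φ = atan2(r sinθ, d + r cosθ).
Differentiating tanφ: φ̇ = rω(d cosθ + r)/(d² + r² + 2dr cosθ).
d² + r² + 2dr cosθ = |CA|² = 0.0789273 m²;  d cosθ + r = +0.22522 m.
|ω_lever| = |0.0782·7.5·+0.22522| / 0.0789273 = 1.6736 rad/s.

1.67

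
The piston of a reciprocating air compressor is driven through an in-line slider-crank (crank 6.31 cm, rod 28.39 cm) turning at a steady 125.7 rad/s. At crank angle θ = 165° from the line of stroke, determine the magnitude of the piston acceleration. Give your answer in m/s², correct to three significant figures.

770

ω = 125.7 rad/s
x(θ) = r cosθ + √(L² − r² sin²θ); with ω constant, a = ω²·d²x/dθ².
d²x/dθ² = −r cosθ − r²(cos2θ)/√u − r⁴ sin²2θ/(4u^{3/2}),  u = L² − r² sin²θ = 0.0803325 m².
Substituting r = 0.0631 m, L = 0.2839 m, θ = 165°: d²x/dθ² = +0.048741 m.
a = ω²·d²x/dθ² = (125.7)²·(+0.048741) = +770.12 m/s²;  |a| = 770.12 m/s².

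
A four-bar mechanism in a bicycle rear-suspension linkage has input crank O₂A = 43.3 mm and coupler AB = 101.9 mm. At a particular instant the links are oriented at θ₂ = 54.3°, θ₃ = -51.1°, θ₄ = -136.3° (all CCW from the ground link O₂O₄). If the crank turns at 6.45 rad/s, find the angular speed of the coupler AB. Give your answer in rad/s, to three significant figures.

0.506

ω₂ = 6.45 rad/s
Differentiating the loop-closure r₂e^{iθ₂}+r₃e^{iθ₃}=r₁+r₄e^{iθ₄} gives r₂ω₂e^{iθ₂}+r₃ω₃e^{iθ₃}=r₄ω₄e^{iθ₄}.
Eliminating the other unknown: ω₃ = r₂ω₂ sin(θ₄−θ₂) / [r₃ sin(θ₃−θ₄)].
Numerator sine = +0.18395; denominator sine = +0.99649.
Result = 0.0433·6.45·(+0.18395) / (0.1019·(+0.99649)) = +0.50594 rad/s; magnitude 0.50594 rad/s.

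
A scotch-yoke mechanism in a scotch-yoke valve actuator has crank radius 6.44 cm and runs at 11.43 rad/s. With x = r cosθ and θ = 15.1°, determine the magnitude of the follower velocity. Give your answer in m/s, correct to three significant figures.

0.192

ω = 11.43 rad/s
x = r cosθ ⇒ ẋ = −rω sinθ.
|v| = rω|sinθ| = 0.0644·11.43·|sin 15.1°| = 0.19176 m/s.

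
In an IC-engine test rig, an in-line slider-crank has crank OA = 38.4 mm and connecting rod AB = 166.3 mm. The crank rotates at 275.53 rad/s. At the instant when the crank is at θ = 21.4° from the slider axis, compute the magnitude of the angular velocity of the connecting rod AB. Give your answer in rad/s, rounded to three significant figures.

ω = 275.5 rad/s
The rod makes angle φ with the slider axis where L sinφ = r sinθ; differentiating, L cosφ·φ̇ = r ω cosθ.
L cosφ = √(L² − r² sin²θ) = 0.16571 m.
|ω_rod| = r ω |cosθ| / √(L² − r² sin²θ) = 0.0384·275.5·0.93106/0.16571 = 59.447 rad/s.

59.4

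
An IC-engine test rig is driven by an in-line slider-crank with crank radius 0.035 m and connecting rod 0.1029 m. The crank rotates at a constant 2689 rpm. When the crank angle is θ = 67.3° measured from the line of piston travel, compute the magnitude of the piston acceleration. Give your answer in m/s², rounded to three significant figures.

ω = 2π·2689/60 = 281.6 rad/s
x(θ) = r cosθ + √(L² − r² sin²θ); with ω constant, a = ω²·d²x/dθ².
d²x/dθ² = −r cosθ − r²(cos2θ)/√u − r⁴ sin²2θ/(4u^{3/2}),  u = L² − r² sin²θ = 0.00954584 m².
Substituting r = 0.035 m, L = 0.1029 m, θ = 67.3°: d²x/dθ² = -0.004907 m.
a = ω²·d²x/dθ² = (281.6)²·(-0.004907) = -389.1 m/s²;  |a| = 389.1 m/s².

389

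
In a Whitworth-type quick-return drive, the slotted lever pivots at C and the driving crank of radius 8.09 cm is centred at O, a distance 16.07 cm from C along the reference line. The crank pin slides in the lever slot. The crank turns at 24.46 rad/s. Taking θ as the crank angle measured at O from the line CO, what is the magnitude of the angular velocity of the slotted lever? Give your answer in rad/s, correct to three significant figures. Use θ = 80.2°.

5.82

ω = 24.46 rad/s
Crank pin A relative to C: A = (d + r cosθ, r sinθ); lever angle φ = atan2(r sinθ, d + r cosθ).
Differentiating tanφ: φ̇ = rω(d cosθ + r)/(d² + r² + 2dr cosθ).
d² + r² + 2dr cosθ = |CA|² = 0.036795 m²;  d cosθ + r = +0.10825 m.
|ω_lever| = |0.0809·24.46·+0.10825| / 0.036795 = 5.8218 rad/s.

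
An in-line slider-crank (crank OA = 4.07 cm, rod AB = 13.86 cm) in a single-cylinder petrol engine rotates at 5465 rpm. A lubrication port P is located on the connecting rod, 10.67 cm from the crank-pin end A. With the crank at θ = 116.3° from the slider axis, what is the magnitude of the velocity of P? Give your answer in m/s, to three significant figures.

ω = 572.3 rad/s.  Crank-pin speed |V_A| = rω = 23.292 m/s, perpendicular to OA.
Rod angle: sinφ = −(r/L) sinθ ⇒ φ = -15.263°; ω_rod = −rω cosθ/√(L²−r²sin²θ) = +77.183 rad/s.
V_P = V_A + ω_rod × AP, with AP = 0.1067 m along the rod.
Components: V_Px = −rω sinθ − a·ω_rod·sinφ = -18.713 m/s;  V_Py = rω cosθ + a·ω_rod·cosφ = -2.3753 m/s.
|V_P| = √(V_Px² + V_Py²) = 18.863 m/s.

18.9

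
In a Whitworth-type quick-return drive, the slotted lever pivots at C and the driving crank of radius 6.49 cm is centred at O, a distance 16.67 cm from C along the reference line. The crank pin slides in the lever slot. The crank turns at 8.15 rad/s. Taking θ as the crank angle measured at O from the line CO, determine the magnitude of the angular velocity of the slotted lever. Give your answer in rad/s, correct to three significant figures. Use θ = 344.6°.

2.26

ω = 8.15 rad/s
Crank pin A relative to C: A = (d + r cosθ, r sinθ); lever angle φ = atan2(r sinθ, d + r cosθ).
Differentiating tanφ: φ̇ = rω(d cosθ + r)/(d² + r² + 2dr cosθ).
d² + r² + 2dr cosθ = |CA|² = 0.0528617 m²;  d cosθ + r = +0.22561 m.
|ω_lever| = |0.0649·8.15·+0.22561| / 0.0528617 = 2.2575 rad/s.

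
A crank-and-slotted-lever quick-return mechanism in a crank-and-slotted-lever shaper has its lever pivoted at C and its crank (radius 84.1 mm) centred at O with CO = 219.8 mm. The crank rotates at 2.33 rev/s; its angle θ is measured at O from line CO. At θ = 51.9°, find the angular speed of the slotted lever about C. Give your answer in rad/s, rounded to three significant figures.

3.46

ω = 14.64 rad/s (from 2.33 rev/s).
Crank pin A relative to C: A = (d + r cosθ, r sinθ); lever angle φ = atan2(r sinθ, d + r cosθ).
Differentiating tanφ: φ̇ = rω(d cosθ + r)/(d² + r² + 2dr cosθ).
d² + r² + 2dr cosθ = |CA|² = 0.0781969 m²;  d cosθ + r = +0.21972 m.
|ω_lever| = |0.0841·14.64·+0.21972| / 0.0781969 = 3.4596 rad/s.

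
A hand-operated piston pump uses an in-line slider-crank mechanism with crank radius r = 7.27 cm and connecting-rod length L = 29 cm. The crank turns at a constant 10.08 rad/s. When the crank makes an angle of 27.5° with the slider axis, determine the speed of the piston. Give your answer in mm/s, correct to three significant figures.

ω = 10.08 rad/s
For an in-line slider-crank, x = r cosθ + √(L² − r² sin²θ), so v = −rω sinθ·[1 + r cosθ/√(L² − r² sin²θ)].
With r = 0.0727 m, L = 0.29 m, θ = 27.5°: √(L² − r² sin²θ) = 0.28805 m.
v = −0.0727·10.08·0.46175·[1 + 0.0727·0.88701/0.28805] = -0.41413 m/s.
|v| = 0.41413 m/s = 414.13 mm/s.

414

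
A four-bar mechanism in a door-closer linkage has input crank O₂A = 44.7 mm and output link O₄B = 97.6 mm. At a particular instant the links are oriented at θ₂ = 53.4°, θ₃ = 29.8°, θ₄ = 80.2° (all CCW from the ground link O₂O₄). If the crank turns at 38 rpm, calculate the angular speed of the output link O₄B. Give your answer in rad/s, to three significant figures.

0.947

ω₂ = 3.979 rad/s (from 38 rpm).
Differentiating the loop-closure r₂e^{iθ₂}+r₃e^{iθ₃}=r₁+r₄e^{iθ₄} gives r₂ω₂e^{iθ₂}+r₃ω₃e^{iθ₃}=r₄ω₄e^{iθ₄}.
Eliminating the other unknown: ω₄ = r₂ω₂ sin(θ₂−θ₃) / [r₄ sin(θ₄−θ₃)].
Numerator sine = +0.40035; denominator sine = +0.77051.
Result = 0.0447·3.979·(+0.40035) / (0.0976·(+0.77051)) = +0.94695 rad/s; magnitude 0.94695 rad/s.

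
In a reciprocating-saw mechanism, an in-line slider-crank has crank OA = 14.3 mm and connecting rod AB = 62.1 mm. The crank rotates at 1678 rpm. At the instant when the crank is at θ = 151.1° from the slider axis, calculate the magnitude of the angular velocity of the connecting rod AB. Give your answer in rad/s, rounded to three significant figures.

35.6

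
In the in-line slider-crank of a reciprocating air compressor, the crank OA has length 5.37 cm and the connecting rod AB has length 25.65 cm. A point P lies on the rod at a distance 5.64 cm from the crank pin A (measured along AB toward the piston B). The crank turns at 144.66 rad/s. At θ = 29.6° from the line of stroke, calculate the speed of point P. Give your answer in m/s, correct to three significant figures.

ω = 144.7 rad/s.  Crank-pin speed |V_A| = rω = 7.7682 m/s, perpendicular to OA.
Rod angle: sinφ = −(r/L) sinθ ⇒ φ = -5.936°; ω_rod = −rω cosθ/√(L²−r²sin²θ) = -26.475 rad/s.
V_P = V_A + ω_rod × AP, with AP = 0.0564 m along the rod.
Components: V_Px = −rω sinθ − a·ω_rod·sinφ = -3.9915 m/s;  V_Py = rω cosθ + a·ω_rod·cosφ = +5.2693 m/s.
|V_P| = √(V_Px² + V_Py²) = 6.6104 m/s.

6.61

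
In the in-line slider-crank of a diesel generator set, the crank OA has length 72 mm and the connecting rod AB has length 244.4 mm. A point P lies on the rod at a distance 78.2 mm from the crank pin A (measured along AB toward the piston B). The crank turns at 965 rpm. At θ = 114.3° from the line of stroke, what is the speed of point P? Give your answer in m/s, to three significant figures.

ω = 101.1 rad/s.  Crank-pin speed |V_A| = rω = 7.2759 m/s, perpendicular to OA.
Rod angle: sinφ = −(r/L) sinθ ⇒ φ = -15.575°; ω_rod = −rω cosθ/√(L²−r²sin²θ) = +12.718 rad/s.
V_P = V_A + ω_rod × AP, with AP = 0.0782 m along the rod.
Components: V_Px = −rω sinθ − a·ω_rod·sinφ = -6.3643 m/s;  V_Py = rω cosθ + a·ω_rod·cosφ = -2.0361 m/s.
|V_P| = √(V_Px² + V_Py²) = 6.682 m/s.

6.68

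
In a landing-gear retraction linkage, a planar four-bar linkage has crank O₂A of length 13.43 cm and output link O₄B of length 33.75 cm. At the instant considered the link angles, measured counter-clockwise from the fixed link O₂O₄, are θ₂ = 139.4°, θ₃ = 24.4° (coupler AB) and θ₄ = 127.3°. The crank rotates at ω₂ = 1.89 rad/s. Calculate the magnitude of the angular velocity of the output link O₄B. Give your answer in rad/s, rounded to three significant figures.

0.699

ω₂ = 1.89 rad/s
Differentiating the loop-closure r₂e^{iθ₂}+r₃e^{iθ₃}=r₁+r₄e^{iθ₄} gives r₂ω₂e^{iθ₂}+r₃ω₃e^{iθ₃}=r₄ω₄e^{iθ₄}.
Eliminating the other unknown: ω₄ = r₂ω₂ sin(θ₂−θ₃) / [r₄ sin(θ₄−θ₃)].
Numerator sine = +0.90631; denominator sine = +0.97476.
Result = 0.1343·1.89·(+0.90631) / (0.3375·(+0.97476)) = +0.69926 rad/s; magnitude 0.69926 rad/s.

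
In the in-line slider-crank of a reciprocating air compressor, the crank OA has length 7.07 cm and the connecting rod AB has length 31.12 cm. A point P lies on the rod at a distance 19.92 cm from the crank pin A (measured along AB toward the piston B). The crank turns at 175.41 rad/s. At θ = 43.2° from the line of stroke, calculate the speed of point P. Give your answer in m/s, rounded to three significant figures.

9.95

ω = 175.4 rad/s.  Crank-pin speed |V_A| = rω = 12.401 m/s, perpendicular to OA.
Rod angle: sinφ = −(r/L) sinθ ⇒ φ = -8.947°; ω_rod = −rω cosθ/√(L²−r²sin²θ) = -29.408 rad/s.
V_P = V_A + ω_rod × AP, with AP = 0.1992 m along the rod.
Components: V_Px = −rω sinθ − a·ω_rod·sinφ = -9.4004 m/s;  V_Py = rω cosθ + a·ω_rod·cosφ = +3.2536 m/s.
|V_P| = √(V_Px² + V_Py²) = 9.9476 m/s.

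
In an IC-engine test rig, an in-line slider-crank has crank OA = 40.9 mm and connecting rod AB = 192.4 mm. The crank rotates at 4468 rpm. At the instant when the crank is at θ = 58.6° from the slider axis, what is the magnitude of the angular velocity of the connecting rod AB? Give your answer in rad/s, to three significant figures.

52.7

ω = 467.9 rad/s (converted from 4468 rpm).
The rod makes angle φ with the slider axis where L sinφ = r sinθ; differentiating, L cosφ·φ̇ = r ω cosθ.
L cosφ = √(L² − r² sin²θ) = 0.18921 m.
|ω_rod| = r ω |cosθ| / √(L² − r² sin²θ) = 0.0409·467.9·0.52101/0.18921 = 52.696 rad/s.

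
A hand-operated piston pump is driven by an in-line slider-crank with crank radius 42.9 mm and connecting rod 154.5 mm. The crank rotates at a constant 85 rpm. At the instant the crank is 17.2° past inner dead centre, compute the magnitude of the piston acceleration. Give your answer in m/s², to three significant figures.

4.03

ω = 2π·85/60 = 8.901 rad/s
x(θ) = r cosθ + √(L² − r² sin²θ); with ω constant, a = ω²·d²x/dθ².
d²x/dθ² = −r cosθ − r²(cos2θ)/√u − r⁴ sin²2θ/(4u^{3/2}),  u = L² − r² sin²θ = 0.0237093 m².
Substituting r = 0.0429 m, L = 0.1545 m, θ = 17.2°: d²x/dθ² = -0.050918 m.
a = ω²·d²x/dθ² = (8.901)²·(-0.050918) = -4.0342 m/s²;  |a| = 4.0342 m/s².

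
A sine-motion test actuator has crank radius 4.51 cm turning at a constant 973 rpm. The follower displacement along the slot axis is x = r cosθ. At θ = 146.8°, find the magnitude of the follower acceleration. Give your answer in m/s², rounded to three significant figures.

ω = 101.9 rad/s (from 973 rpm).
x = r cosθ ⇒ ẍ = −rω² cosθ (ω constant).
|a| = rω²|cosθ| = 0.0451·(101.9)²·|cos 146.8°| = 391.8 m/s².

392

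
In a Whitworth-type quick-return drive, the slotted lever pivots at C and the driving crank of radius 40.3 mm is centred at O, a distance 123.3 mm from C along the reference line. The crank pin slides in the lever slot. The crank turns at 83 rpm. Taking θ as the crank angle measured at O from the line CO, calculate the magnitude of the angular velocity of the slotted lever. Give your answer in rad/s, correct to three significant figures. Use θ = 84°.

ω = 8.692 rad/s (from 83 rpm).
Crank pin A relative to C: A = (d + r cosθ, r sinθ); lever angle φ = atan2(r sinθ, d + r cosθ).
Differentiating tanφ: φ̇ = rω(d cosθ + r)/(d² + r² + 2dr cosθ).
d² + r² + 2dr cosθ = |CA|² = 0.0178658 m²;  d cosθ + r = +0.053188 m.
|ω_lever| = |0.0403·8.692·+0.053188| / 0.0178658 = 1.0428 rad/s.

1.04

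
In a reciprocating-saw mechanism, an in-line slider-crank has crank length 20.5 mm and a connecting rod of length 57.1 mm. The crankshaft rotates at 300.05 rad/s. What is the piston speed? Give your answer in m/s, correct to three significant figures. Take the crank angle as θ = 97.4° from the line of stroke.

ω = 300.1 rad/s
For an in-line slider-crank, x = r cosθ + √(L² − r² sin²θ), so v = −rω sinθ·[1 + r cosθ/√(L² − r² sin²θ)].
With r = 0.0205 m, L = 0.0571 m, θ = 97.4°: √(L² − r² sin²θ) = 0.053359 m.
v = −0.0205·300.1·0.99167·[1 + 0.0205·-0.12880/0.053359] = -5.798 m/s.
|v| = 5.798 m/s.

5.80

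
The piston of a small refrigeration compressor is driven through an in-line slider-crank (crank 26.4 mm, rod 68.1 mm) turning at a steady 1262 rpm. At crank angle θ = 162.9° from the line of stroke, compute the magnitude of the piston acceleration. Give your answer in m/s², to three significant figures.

ω = 2π·1262/60 = 132.2 rad/s
x(θ) = r cosθ + √(L² − r² sin²θ); with ω constant, a = ω²·d²x/dθ².
d²x/dθ² = −r cosθ − r²(cos2θ)/√u − r⁴ sin²2θ/(4u^{3/2}),  u = L² − r² sin²θ = 0.00457735 m².
Substituting r = 0.0264 m, L = 0.0681 m, θ = 162.9°: d²x/dθ² = +0.016589 m.
a = ω²·d²x/dθ² = (132.2)²·(+0.016589) = +289.73 m/s²;  |a| = 289.73 m/s².

290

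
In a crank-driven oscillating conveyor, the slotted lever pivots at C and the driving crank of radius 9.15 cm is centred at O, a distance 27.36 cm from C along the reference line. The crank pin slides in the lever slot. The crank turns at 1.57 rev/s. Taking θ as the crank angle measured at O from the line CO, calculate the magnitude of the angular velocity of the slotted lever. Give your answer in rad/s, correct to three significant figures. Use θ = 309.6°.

ω = 9.865 rad/s (from 1.57 rev/s).
Crank pin A relative to C: A = (d + r cosθ, r sinθ); lever angle φ = atan2(r sinθ, d + r cosθ).
Differentiating tanφ: φ̇ = rω(d cosθ + r)/(d² + r² + 2dr cosθ).
d² + r² + 2dr cosθ = |CA|² = 0.115144 m²;  d cosθ + r = +0.2659 m.
|ω_lever| = |0.0915·9.865·+0.2659| / 0.115144 = 2.0844 rad/s.

2.08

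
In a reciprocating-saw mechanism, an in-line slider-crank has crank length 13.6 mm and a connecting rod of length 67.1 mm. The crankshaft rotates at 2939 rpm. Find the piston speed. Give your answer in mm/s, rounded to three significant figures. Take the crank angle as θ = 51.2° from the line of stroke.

ω = 2π·2939/60 = 307.8 rad/s
For an in-line slider-crank, x = r cosθ + √(L² − r² sin²θ), so v = −rω sinθ·[1 + r cosθ/√(L² − r² sin²θ)].
With r = 0.0136 m, L = 0.0671 m, θ = 51.2°: √(L² − r² sin²θ) = 0.066258 m.
v = −0.0136·307.8·0.77934·[1 + 0.0136·0.62660/0.066258] = -3.6816 m/s.
|v| = 3.6816 m/s = 3681.6 mm/s.

3680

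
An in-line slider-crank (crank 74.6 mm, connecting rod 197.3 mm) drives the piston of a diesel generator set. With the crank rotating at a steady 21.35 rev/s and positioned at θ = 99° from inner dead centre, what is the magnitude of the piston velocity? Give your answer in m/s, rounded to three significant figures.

9.25

ω = 2π·21.4 = 134.1 rad/s
For an in-line slider-crank, x = r cosθ + √(L² − r² sin²θ), so v = −rω sinθ·[1 + r cosθ/√(L² − r² sin²θ)].
With r = 0.0746 m, L = 0.1973 m, θ = 99°: √(L² − r² sin²θ) = 0.18303 m.
v = −0.0746·134.1·0.98769·[1 + 0.0746·-0.15643/0.18303] = -9.2539 m/s.
|v| = 9.2539 m/s.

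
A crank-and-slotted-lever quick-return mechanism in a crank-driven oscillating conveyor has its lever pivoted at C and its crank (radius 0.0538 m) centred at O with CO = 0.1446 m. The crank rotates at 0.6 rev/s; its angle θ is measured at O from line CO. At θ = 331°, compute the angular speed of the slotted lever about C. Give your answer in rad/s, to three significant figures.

0.977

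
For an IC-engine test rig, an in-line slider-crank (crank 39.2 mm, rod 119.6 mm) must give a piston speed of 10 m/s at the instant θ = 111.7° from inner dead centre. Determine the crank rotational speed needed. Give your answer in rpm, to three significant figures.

3000

For an in-line slider-crank, |v_piston| = rω|sinθ|·[1 + r cosθ/√(L² − r² sin²θ)].
With r = 0.0392 m, L = 0.1196 m, θ = 111.7°: the bracketed kinematic factor |dx/dθ| = 0.031788 m.
ω = v/|dx/dθ| = 10/0.031788 = 314.58 rad/s.
N = 60ω/(2π) = 3004.1 rpm.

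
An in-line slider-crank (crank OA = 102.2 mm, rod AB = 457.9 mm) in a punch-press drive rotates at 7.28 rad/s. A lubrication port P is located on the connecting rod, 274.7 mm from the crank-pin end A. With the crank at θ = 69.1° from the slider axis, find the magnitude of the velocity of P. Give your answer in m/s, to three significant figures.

ω = 7.28 rad/s.  Crank-pin speed |V_A| = rω = 0.74402 m/s, perpendicular to OA.
Rod angle: sinφ = −(r/L) sinθ ⇒ φ = -12.035°; ω_rod = −rω cosθ/√(L²−r²sin²θ) = -0.59267 rad/s.
V_P = V_A + ω_rod × AP, with AP = 0.2747 m along the rod.
Components: V_Px = −rω sinθ − a·ω_rod·sinφ = -0.72901 m/s;  V_Py = rω cosθ + a·ω_rod·cosφ = +0.10619 m/s.
|V_P| = √(V_Px² + V_Py²) = 0.7367 m/s.

0.737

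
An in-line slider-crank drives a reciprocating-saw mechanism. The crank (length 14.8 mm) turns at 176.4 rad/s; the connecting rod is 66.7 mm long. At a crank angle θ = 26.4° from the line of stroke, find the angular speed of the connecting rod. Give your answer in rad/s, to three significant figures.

ω = 176.4 rad/s
The rod makes angle φ with the slider axis where L sinφ = r sinθ; differentiating, L cosφ·φ̇ = r ω cosθ.
L cosφ = √(L² − r² sin²θ) = 0.066375 m.
|ω_rod| = r ω |cosθ| / √(L² − r² sin²θ) = 0.0148·176.4·0.89571/0.066375 = 35.231 rad/s.

35.2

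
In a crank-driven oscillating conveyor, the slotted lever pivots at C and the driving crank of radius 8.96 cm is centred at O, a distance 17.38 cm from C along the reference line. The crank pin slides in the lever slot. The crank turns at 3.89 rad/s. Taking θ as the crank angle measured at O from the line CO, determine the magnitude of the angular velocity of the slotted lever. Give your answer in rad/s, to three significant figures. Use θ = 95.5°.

ω = 3.89 rad/s
Crank pin A relative to C: A = (d + r cosθ, r sinθ); lever angle φ = atan2(r sinθ, d + r cosθ).
Differentiating tanφ: φ̇ = rω(d cosθ + r)/(d² + r² + 2dr cosθ).
d² + r² + 2dr cosθ = |CA|² = 0.0352495 m²;  d cosθ + r = +0.072942 m.
|ω_lever| = |0.0896·3.89·+0.072942| / 0.0352495 = 0.72124 rad/s.

0.721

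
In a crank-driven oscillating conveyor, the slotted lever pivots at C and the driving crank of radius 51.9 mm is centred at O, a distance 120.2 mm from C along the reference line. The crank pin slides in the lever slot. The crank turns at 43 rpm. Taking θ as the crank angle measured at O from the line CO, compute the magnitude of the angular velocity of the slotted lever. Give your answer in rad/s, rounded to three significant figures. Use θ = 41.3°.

1.25

ω = 4.503 rad/s (from 43 rpm).
Crank pin A relative to C: A = (d + r cosθ, r sinθ); lever angle φ = atan2(r sinθ, d + r cosθ).
Differentiating tanφ: φ̇ = rω(d cosθ + r)/(d² + r² + 2dr cosθ).
d² + r² + 2dr cosθ = |CA|² = 0.026515 m²;  d cosθ + r = +0.1422 m.
|ω_lever| = |0.0519·4.503·+0.1422| / 0.026515 = 1.2534 rad/s.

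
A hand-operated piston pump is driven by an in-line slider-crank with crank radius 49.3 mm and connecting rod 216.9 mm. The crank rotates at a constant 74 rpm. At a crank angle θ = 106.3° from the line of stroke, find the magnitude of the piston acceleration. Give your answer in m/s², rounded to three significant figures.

1.41

ω = 2π·74/60 = 7.749 rad/s
x(θ) = r cosθ + √(L² − r² sin²θ); with ω constant, a = ω²·d²x/dθ².
d²x/dθ² = −r cosθ − r²(cos2θ)/√u − r⁴ sin²2θ/(4u^{3/2}),  u = L² − r² sin²θ = 0.0448066 m².
Substituting r = 0.0493 m, L = 0.2169 m, θ = 106.3°: d²x/dθ² = +0.023465 m.
a = ω²·d²x/dθ² = (7.749)²·(+0.023465) = +1.4091 m/s²;  |a| = 1.4091 m/s².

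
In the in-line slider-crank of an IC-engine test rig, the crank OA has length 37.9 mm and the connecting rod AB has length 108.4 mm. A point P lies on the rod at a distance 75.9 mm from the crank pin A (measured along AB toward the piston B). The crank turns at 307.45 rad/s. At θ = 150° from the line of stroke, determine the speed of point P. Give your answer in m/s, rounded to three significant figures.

5.48

ω = 307.4 rad/s.  Crank-pin speed |V_A| = rω = 11.652 m/s, perpendicular to OA.
Rod angle: sinφ = −(r/L) sinθ ⇒ φ = -10.068°; ω_rod = −rω cosθ/√(L²−r²sin²θ) = +94.549 rad/s.
V_P = V_A + ω_rod × AP, with AP = 0.0759 m along the rod.
Components: V_Px = −rω sinθ − a·ω_rod·sinφ = -4.5717 m/s;  V_Py = rω cosθ + a·ω_rod·cosφ = -3.0255 m/s.
|V_P| = √(V_Px² + V_Py²) = 5.4821 m/s.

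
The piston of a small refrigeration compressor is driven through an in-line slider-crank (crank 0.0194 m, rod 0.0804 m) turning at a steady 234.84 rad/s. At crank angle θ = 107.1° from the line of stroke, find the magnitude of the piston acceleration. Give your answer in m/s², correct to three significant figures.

533

ω = 234.8 rad/s
x(θ) = r cosθ + √(L² − r² sin²θ); with ω constant, a = ω²·d²x/dθ².
d²x/dθ² = −r cosθ − r²(cos2θ)/√u − r⁴ sin²2θ/(4u^{3/2}),  u = L² − r² sin²θ = 0.00612034 m².
Substituting r = 0.0194 m, L = 0.0804 m, θ = 107.1°: d²x/dθ² = +0.0096599 m.
a = ω²·d²x/dθ² = (234.8)²·(+0.0096599) = +532.74 m/s²;  |a| = 532.74 m/s².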